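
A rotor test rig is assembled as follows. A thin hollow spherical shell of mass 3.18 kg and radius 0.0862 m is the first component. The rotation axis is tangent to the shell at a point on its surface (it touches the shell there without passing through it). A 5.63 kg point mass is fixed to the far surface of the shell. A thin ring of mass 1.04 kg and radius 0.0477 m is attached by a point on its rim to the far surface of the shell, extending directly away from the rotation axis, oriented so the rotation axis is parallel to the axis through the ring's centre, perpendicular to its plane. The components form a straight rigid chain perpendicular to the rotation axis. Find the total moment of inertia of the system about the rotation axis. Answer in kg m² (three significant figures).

Spherical shell: I_cm = (2/3)MR² = (2/3)(3.18)(0.0862)² = 0.015753 kg m²; centre at d = 0.0862 m, so I = I_cm + Md² gives I = 0.015753 + (3.18)(0.0862)² = 0.039381 kg m².
Point mass: I_cm = 0; centre at d = 0.0862 + 0.0862 = 0.1724 m, so I = I_cm + Md² gives I = 0 + (5.63)(0.1724)² = 0.16733 kg m².
Thin ring: I_cm = MR² = (1.04)(0.0477)² = 0.0023663 kg m²; centre at d = 0.0862 + 0.0862 + 0.0477 = 0.2201 m, so I = I_cm + Md² gives I = 0.0023663 + (1.04)(0.2201)² = 0.052748 kg m².
Total I = 0.039381 + 0.16733 + 0.052748 = 0.25946 kg m².

0.259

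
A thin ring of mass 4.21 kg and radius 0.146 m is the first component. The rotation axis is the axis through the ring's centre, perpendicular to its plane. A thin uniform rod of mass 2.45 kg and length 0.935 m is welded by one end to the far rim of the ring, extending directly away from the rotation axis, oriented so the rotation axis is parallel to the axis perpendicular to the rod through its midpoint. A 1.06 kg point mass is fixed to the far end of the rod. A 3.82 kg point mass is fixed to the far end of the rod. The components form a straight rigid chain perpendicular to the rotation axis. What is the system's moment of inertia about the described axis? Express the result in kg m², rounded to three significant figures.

Thin ring: I_cm = MR² = (4.21)(0.146)² = 0.08974 kg m²; axis through the centre, so I = 0.08974 kg m².
Thin rod: I_cm = (1/12)ML² = (1/12)(2.45)(0.935)² = 0.17849 kg m²; centre at d = 0.146 + 0.4675 = 0.6135 m, so the parallel axis theorem gives I = 0.17849 + (2.45)(0.6135)² = 1.1006 kg m².
Point mass: I_cm = 0; centre at d = 0.146 + 0.4675 + 0.4675 = 1.081 m, so the parallel axis theorem gives I = 0 + (1.06)(1.081)² = 1.2387 kg m².
Point mass: I_cm = 0; centre at d = 0.146 + 0.4675 + 0.4675 = 1.081 m, so the parallel axis theorem gives I = 0 + (3.82)(1.081)² = 4.4639 kg m².
Total I = 0.08974 + 1.1006 + 1.2387 + 4.4639 = 6.8929 kg m².

6.89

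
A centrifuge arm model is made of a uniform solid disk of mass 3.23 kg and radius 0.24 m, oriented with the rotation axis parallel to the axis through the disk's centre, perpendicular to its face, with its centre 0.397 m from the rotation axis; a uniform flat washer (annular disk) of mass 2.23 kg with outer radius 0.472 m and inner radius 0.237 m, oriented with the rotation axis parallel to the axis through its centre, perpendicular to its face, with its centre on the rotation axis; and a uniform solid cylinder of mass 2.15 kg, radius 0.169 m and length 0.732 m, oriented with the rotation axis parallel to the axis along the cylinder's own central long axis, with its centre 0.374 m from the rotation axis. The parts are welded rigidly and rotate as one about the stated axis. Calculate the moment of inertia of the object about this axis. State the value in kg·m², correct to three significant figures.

Solid disk: I_cm = (1/2)MR² = (1/2)(3.23)(0.24)² = 0.093024 kg·m²; centre at d = 0.397 m, so I = I_cm + Md² gives I = 0.093024 + (3.23)(0.397)² = 0.6021 kg·m².
Annular disk: I_cm = (1/2)M(R²+r²) = (1/2)(2.23)[(0.472)² + (0.237)²] = 0.31103 kg·m²; axis through the centre, so I = 0.31103 kg·m².
Solid cylinder: I_cm = (1/2)MR² = (1/2)(2.15)(0.169)² = 0.030703 kg·m²; centre at d = 0.374 m, so I = I_cm + Md² gives I = 0.030703 + (2.15)(0.374)² = 0.33144 kg·m².
Total I = 0.6021 + 0.31103 + 0.33144 = 1.2446 kg·m².

1.24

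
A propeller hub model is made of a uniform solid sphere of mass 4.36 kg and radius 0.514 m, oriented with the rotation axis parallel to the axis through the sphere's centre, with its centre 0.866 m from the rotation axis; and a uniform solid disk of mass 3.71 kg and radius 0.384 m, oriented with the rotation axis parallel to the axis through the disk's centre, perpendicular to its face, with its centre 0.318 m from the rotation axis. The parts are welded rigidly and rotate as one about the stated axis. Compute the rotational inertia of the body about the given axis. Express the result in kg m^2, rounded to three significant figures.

4.38

Solid sphere: I_cm = (2/5)MR² = (2/5)(4.36)(0.514)² = 0.46076 kg m^2; centre at d = 0.866 m, so the parallel axis theorem gives I = 0.46076 + (4.36)(0.866)² = 3.7306 kg m^2.
Solid disk: I_cm = (1/2)MR² = (1/2)(3.71)(0.384)² = 0.27353 kg m^2; centre at d = 0.318 m, so the parallel axis theorem gives I = 0.27353 + (3.71)(0.318)² = 0.6487 kg m^2.
Total I = 3.7306 + 0.6487 = 4.3793 kg m^2.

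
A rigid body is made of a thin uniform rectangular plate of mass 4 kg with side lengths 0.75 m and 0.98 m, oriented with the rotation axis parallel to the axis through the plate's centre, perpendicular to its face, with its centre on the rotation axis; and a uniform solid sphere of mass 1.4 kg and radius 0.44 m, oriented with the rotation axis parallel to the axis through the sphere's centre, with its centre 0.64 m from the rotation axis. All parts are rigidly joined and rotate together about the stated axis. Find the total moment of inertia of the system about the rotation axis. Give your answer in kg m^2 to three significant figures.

1.19

Rectangular plate: I_cm = (1/12)M(a²+b²) = (1/12)(4)[(0.75)² + (0.98)²] = 0.50763 kg m^2; axis through the centre, so I = 0.50763 kg m^2.
Solid sphere: I_cm = (2/5)MR² = (2/5)(1.4)(0.44)² = 0.10842 kg m^2; centre at d = 0.64 m, so the parallel axis theorem gives I = 0.10842 + (1.4)(0.64)² = 0.68186 kg m^2.
Total I = 0.50763 + 0.68186 = 1.1895 kg m^2.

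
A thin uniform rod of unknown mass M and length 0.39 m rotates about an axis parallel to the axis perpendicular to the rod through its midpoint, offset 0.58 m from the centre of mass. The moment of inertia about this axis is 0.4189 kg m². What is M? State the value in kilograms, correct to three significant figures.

1.20

I = I_cm + Md² = (1/12)ML² + Md² = M·[0.0833333·(0.39)² + (0.58)²] = M·0.34907.
So M = 0.4189 / 0.34907 = 1.2 kg.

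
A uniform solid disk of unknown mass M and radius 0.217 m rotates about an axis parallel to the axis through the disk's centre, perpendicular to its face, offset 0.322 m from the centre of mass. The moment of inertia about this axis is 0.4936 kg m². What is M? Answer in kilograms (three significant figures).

I = I_cm + Md² = (1/2)MR² + Md² = M·[0.5·(0.217)² + (0.322)²] = M·0.12723.
So M = 0.4936 / 0.12723 = 3.8796 kg.

3.88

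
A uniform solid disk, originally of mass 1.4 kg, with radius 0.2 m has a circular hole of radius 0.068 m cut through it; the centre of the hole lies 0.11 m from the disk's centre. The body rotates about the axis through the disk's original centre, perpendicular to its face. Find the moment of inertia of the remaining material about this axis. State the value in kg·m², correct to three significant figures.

0.0257

Unpierced body about its centre: I₀ = (1/2)MR² = (1/2)(1.4)(0.2)² = 0.028 kg·m².
The removed disk has mass m = M·(r/R)² = (1.4)(0.068/0.2)² = 0.16184 kg (same uniform areal density).
Its moment of inertia about the rotation axis (parallel-axis theorem): I_hole = (1/2)mr² + md² = (1/2)(0.16184)(0.068)² + (0.16184)(0.11)² = 0.0023324 kg·m².
Treating the hole as negative mass, I = I₀ − I_hole = 0.028 − 0.0023324 = 0.025668 kg·m².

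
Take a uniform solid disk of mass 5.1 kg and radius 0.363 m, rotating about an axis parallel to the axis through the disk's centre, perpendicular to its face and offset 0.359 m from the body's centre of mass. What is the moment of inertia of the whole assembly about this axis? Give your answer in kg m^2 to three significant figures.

0.993

I_cm = (1/2)MR² = (1/2)(5.1)(0.363)² = 0.33601 kg m^2; centre at d = 0.359 m, so I = I_cm + Md² gives I = 0.33601 + (5.1)(0.359)² = 0.9933 kg m^2.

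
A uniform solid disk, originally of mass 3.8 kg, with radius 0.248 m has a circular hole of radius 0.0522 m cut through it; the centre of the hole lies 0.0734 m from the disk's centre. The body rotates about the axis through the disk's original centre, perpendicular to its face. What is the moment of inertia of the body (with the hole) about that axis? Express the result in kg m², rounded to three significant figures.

0.116

Unpierced body about its centre: I₀ = (1/2)MR² = (1/2)(3.8)(0.248)² = 0.11686 kg m².
The removed disk has mass m = M·(r/R)² = (3.8)(0.0522/0.248)² = 0.16835 kg (same uniform areal density).
Its moment of inertia about the rotation axis (parallel-axis theorem): I_hole = (1/2)mr² + md² = (1/2)(0.16835)(0.0522)² + (0.16835)(0.0734)² = 0.0011364 kg m².
Treating the hole as negative mass, I = I₀ − I_hole = 0.11686 − 0.0011364 = 0.11572 kg m².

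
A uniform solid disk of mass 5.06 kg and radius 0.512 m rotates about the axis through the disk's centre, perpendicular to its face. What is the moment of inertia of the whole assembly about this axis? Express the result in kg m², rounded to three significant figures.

I_cm = (1/2)MR² = (1/2)(5.06)(0.512)² = 0.66322 kg m²; axis through the centre, so I = 0.66322 kg m².

0.663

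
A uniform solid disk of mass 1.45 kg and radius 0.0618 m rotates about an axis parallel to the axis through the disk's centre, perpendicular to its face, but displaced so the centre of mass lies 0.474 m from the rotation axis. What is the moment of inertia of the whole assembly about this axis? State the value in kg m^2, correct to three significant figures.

I_cm = (1/2)MR² = (1/2)(1.45)(0.0618)² = 0.0027689 kg m^2; centre at d = 0.474 m, so I = I_cm + Md² gives I = 0.0027689 + (1.45)(0.474)² = 0.32855 kg m^2.

0.329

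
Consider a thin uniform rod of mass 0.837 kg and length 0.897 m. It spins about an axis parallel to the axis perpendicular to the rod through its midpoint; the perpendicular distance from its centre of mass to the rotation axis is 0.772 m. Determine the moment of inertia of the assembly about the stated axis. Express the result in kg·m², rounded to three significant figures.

I_cm = (1/12)ML² = (1/12)(0.837)(0.897)² = 0.056121 kg·m²; centre at d = 0.772 m, so I = I_cm + Md² gives I = 0.056121 + (0.837)(0.772)² = 0.55496 kg·m².

0.555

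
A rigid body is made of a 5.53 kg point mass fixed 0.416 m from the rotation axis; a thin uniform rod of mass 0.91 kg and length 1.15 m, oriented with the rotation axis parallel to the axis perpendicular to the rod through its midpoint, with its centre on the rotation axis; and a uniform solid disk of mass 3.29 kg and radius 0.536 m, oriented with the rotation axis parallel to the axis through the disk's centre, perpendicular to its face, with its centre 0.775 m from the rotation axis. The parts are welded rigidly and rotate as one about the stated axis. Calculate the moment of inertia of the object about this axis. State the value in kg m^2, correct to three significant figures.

3.51

Point mass: I_cm = 0; centre at d = 0.416 m, so the parallel axis theorem gives I = 0 + (5.53)(0.416)² = 0.957 kg m^2.
Thin rod: I_cm = (1/12)ML² = (1/12)(0.91)(1.15)² = 0.10029 kg m^2; axis through the centre, so I = 0.10029 kg m^2.
Solid disk: I_cm = (1/2)MR² = (1/2)(3.29)(0.536)² = 0.4726 kg m^2; centre at d = 0.775 m, so the parallel axis theorem gives I = 0.4726 + (3.29)(0.775)² = 2.4487 kg m^2.
Total I = 0.957 + 0.10029 + 2.4487 = 3.5059 kg m^2.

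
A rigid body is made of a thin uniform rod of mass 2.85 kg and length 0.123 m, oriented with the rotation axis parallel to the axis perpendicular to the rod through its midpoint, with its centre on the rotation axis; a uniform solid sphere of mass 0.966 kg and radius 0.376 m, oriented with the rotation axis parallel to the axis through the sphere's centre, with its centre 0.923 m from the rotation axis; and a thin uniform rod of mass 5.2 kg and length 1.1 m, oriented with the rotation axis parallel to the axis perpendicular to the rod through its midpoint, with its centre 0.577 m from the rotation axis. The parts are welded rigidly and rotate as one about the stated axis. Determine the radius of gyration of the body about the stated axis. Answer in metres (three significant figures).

0.590

Thin rod: I_cm = (1/12)ML² = (1/12)(2.85)(0.123)² = 0.0035931 kg·m²; axis through the centre, so I = 0.0035931 kg·m².
Solid sphere: I_cm = (2/5)MR² = (2/5)(0.966)(0.376)² = 0.054628 kg·m²; centre at d = 0.923 m, so I = I_cm + Md² gives I = 0.054628 + (0.966)(0.923)² = 0.87759 kg·m².
Thin rod: I_cm = (1/12)ML² = (1/12)(5.2)(1.1)² = 0.52433 kg·m²; centre at d = 0.577 m, so I = I_cm + Md² gives I = 0.52433 + (5.2)(0.577)² = 2.2556 kg·m².
Total I = 3.1367 kg·m²; total mass M = 9.016 kg.
k = √(I/M) = √(3.1367/9.016) = 0.58984 m.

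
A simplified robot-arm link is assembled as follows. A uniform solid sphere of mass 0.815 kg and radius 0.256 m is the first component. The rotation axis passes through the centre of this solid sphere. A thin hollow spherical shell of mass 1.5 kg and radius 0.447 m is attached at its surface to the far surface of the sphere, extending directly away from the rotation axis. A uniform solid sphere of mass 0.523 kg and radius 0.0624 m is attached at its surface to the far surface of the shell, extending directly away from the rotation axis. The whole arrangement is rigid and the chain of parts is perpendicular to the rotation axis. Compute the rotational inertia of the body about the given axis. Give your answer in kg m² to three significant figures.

Solid sphere: I_cm = (2/5)MR² = (2/5)(0.815)(0.256)² = 0.021365 kg m²; axis through the centre, so I = 0.021365 kg m².
Spherical shell: I_cm = (2/3)MR² = (2/3)(1.5)(0.447)² = 0.19981 kg m²; centre at d = 0.256 + 0.447 = 0.703 m, so the parallel axis theorem gives I = 0.19981 + (1.5)(0.703)² = 0.94112 kg m².
Solid sphere: I_cm = (2/5)MR² = (2/5)(0.523)(0.0624)² = 0.00081457 kg m²; centre at d = 0.256 + 0.447 + 0.447 + 0.0624 = 1.2124 m, so the parallel axis theorem gives I = 0.00081457 + (0.523)(1.2124)² = 0.76958 kg m².
Total I = 0.021365 + 0.94112 + 0.76958 = 1.7321 kg m².

1.73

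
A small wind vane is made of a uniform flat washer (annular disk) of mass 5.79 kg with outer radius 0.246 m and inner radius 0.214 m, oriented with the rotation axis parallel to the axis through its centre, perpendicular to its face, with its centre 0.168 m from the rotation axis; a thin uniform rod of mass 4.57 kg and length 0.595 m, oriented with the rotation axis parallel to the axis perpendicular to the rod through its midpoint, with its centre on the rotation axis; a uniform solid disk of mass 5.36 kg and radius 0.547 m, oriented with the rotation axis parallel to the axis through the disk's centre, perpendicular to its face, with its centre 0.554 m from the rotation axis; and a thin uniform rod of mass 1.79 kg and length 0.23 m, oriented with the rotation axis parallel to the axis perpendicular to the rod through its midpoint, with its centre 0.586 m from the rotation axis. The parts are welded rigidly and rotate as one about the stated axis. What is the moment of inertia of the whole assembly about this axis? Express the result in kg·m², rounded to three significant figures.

3.68

Annular disk: I_cm = (1/2)M(R²+r²) = (1/2)(5.79)[(0.246)² + (0.214)²] = 0.30777 kg·m²; centre at d = 0.168 m, so the parallel axis theorem gives I = 0.30777 + (5.79)(0.168)² = 0.47119 kg·m².
Thin rod: I_cm = (1/12)ML² = (1/12)(4.57)(0.595)² = 0.13482 kg·m²; axis through the centre, so I = 0.13482 kg·m².
Solid disk: I_cm = (1/2)MR² = (1/2)(5.36)(0.547)² = 0.80188 kg·m²; centre at d = 0.554 m, so the parallel axis theorem gives I = 0.80188 + (5.36)(0.554)² = 2.4469 kg·m².
Thin rod: I_cm = (1/12)ML² = (1/12)(1.79)(0.23)² = 0.0078909 kg·m²; centre at d = 0.586 m, so the parallel axis theorem gives I = 0.0078909 + (1.79)(0.586)² = 0.62257 kg·m².
Total I = 0.47119 + 0.13482 + 2.4469 + 0.62257 = 3.6755 kg·m².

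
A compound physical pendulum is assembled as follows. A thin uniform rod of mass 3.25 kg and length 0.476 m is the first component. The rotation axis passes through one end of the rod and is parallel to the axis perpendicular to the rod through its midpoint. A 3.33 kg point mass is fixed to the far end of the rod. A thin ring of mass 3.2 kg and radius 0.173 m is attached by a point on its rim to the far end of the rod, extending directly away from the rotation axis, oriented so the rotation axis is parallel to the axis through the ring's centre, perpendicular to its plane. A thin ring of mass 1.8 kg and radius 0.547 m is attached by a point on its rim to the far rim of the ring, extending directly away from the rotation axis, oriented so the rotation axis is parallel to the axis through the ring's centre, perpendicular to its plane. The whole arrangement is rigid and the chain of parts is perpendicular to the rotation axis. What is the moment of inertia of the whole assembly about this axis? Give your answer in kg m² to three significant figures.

Thin rod: I_cm = (1/12)ML² = (1/12)(3.25)(0.476)² = 0.061364 kg m²; centre at d = 0.238 m, so the parallel axis theorem gives I = 0.061364 + (3.25)(0.238)² = 0.24546 kg m².
Point mass: I_cm = 0; centre at d = 0.238 + 0.238 = 0.476 m, so the parallel axis theorem gives I = 0 + (3.33)(0.476)² = 0.7545 kg m².
Thin ring: I_cm = MR² = (3.2)(0.173)² = 0.095773 kg m²; centre at d = 0.238 + 0.238 + 0.173 = 0.649 m, so the parallel axis theorem gives I = 0.095773 + (3.2)(0.649)² = 1.4436 kg m².
Thin ring: I_cm = MR² = (1.8)(0.547)² = 0.53858 kg m²; centre at d = 0.238 + 0.238 + 0.173 + 0.173 + 0.547 = 1.369 m, so the parallel axis theorem gives I = 0.53858 + (1.8)(1.369)² = 3.9121 kg m².
Total I = 0.24546 + 0.7545 + 1.4436 + 3.9121 = 6.3556 kg m².

6.36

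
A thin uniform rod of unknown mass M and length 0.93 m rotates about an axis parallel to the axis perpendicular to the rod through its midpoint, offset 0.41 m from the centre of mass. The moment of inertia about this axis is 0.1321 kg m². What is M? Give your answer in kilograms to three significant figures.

I = I_cm + Md² = (1/12)ML² + Md² = M·[0.0833333·(0.93)² + (0.41)²] = M·0.24017.
So M = 0.1321 / 0.24017 = 0.55002 kg.

0.550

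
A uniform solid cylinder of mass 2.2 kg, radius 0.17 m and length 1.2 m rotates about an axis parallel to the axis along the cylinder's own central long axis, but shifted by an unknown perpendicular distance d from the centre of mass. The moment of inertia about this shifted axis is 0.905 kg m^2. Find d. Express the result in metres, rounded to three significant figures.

About the centre-of-mass axis, I_cm = (1/2)MR² = (1/2)(2.2)(0.17)² = 0.03179 kg m^2.
Parallel axis theorem: I = I_cm + Md², so Md² = 0.905 − 0.03179 = 0.87321 kg m^2.
d = √(0.87321 / 2.2) = 0.63001 m.

0.630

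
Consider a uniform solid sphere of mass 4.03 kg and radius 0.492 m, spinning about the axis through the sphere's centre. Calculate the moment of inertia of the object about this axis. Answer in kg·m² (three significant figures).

0.390

I_cm = (2/5)MR² = (2/5)(4.03)(0.492)² = 0.39021 kg·m²; axis through the centre, so I = 0.39021 kg·m².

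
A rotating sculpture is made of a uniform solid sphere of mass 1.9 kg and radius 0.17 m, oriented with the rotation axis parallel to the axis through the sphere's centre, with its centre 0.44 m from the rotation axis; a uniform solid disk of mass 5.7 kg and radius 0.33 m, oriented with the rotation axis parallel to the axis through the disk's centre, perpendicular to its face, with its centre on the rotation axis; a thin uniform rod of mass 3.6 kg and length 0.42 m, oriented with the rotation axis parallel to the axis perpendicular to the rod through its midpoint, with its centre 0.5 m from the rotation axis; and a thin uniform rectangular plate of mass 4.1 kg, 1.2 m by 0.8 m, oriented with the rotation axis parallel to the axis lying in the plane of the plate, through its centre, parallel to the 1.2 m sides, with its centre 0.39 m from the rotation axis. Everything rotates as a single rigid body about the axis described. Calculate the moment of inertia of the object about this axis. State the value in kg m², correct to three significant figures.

Solid sphere: I_cm = (2/5)MR² = (2/5)(1.9)(0.17)² = 0.021964 kg m²; centre at d = 0.44 m, so the parallel axis theorem gives I = 0.021964 + (1.9)(0.44)² = 0.3898 kg m².
Solid disk: I_cm = (1/2)MR² = (1/2)(5.7)(0.33)² = 0.31037 kg m²; axis through the centre, so I = 0.31037 kg m².
Thin rod: I_cm = (1/12)ML² = (1/12)(3.6)(0.42)² = 0.05292 kg m²; centre at d = 0.5 m, so the parallel axis theorem gives I = 0.05292 + (3.6)(0.5)² = 0.95292 kg m².
Rectangular plate: I_cm = (1/12)Mb² = (1/12)(4.1)(0.8)² = 0.21867 kg m²; centre at d = 0.39 m, so the parallel axis theorem gives I = 0.21867 + (4.1)(0.39)² = 0.84228 kg m².
Total I = 0.3898 + 0.31037 + 0.95292 + 0.84228 = 2.4954 kg m².

2.50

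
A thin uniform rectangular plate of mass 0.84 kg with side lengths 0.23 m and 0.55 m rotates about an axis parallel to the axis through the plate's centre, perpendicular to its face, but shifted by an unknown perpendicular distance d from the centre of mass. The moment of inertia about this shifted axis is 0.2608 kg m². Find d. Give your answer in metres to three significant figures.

0.530

About the centre-of-mass axis, I_cm = (1/12)M(a²+b²) = (1/12)(0.84)[(0.23)² + (0.55)²] = 0.024878 kg m².
Parallel axis theorem: I = I_cm + Md², so Md² = 0.2608 − 0.024878 = 0.23592 kg m².
d = √(0.23592 / 0.84) = 0.52996 m.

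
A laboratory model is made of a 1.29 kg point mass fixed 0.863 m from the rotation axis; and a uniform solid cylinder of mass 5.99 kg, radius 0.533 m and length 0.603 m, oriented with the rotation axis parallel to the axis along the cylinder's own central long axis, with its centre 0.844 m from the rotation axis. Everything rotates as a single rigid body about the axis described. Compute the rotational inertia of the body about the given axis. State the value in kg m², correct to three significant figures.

6.08

Point mass: I_cm = 0; centre at d = 0.863 m, so I = I_cm + Md² gives I = 0 + (1.29)(0.863)² = 0.96075 kg m².
Solid cylinder: I_cm = (1/2)MR² = (1/2)(5.99)(0.533)² = 0.85085 kg m²; centre at d = 0.844 m, so I = I_cm + Md² gives I = 0.85085 + (5.99)(0.844)² = 5.1177 kg m².
Total I = 0.96075 + 5.1177 = 6.0785 kg m².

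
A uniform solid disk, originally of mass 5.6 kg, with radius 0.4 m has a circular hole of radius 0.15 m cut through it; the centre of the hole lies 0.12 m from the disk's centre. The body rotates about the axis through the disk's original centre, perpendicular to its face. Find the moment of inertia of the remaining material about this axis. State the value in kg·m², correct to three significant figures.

Unpierced body about its centre: I₀ = (1/2)MR² = (1/2)(5.6)(0.4)² = 0.448 kg·m².
The removed disk has mass m = M·(r/R)² = (5.6)(0.15/0.4)² = 0.7875 kg (same uniform areal density).
Its moment of inertia about the rotation axis (parallel-axis theorem): I_hole = (1/2)mr² + md² = (1/2)(0.7875)(0.15)² + (0.7875)(0.12)² = 0.020199 kg·m².
Treating the hole as negative mass, I = I₀ − I_hole = 0.448 − 0.020199 = 0.4278 kg·m².

0.428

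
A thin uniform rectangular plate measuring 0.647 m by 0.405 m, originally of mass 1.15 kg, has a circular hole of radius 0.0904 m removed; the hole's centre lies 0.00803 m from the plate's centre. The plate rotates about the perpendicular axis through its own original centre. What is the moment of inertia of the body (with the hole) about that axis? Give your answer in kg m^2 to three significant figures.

Unpierced body about its centre: I₀ = (1/12)M(a²+b²) = (1/12)(1.15)[(0.647)² + (0.405)²] = 0.055836 kg m^2.
The removed disk has mass m = M·πr²/(ab) = (1.15)·π(0.0904)²/(0.647·0.405) = 0.11267 kg (same uniform areal density).
Its moment of inertia about the rotation axis (parallel-axis theorem): I_hole = (1/2)mr² + md² = (1/2)(0.11267)(0.0904)² + (0.11267)(0.00803)² = 0.00046766 kg m^2.
Treating the hole as negative mass, I = I₀ − I_hole = 0.055836 − 0.00046766 = 0.055368 kg m^2.

0.0554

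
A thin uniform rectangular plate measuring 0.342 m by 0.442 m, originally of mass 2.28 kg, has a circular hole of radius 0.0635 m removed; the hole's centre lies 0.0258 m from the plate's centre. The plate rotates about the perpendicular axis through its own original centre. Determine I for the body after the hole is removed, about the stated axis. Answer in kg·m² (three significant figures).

0.0588

Unpierced body about its centre: I₀ = (1/12)M(a²+b²) = (1/12)(2.28)[(0.342)² + (0.442)²] = 0.059342 kg·m².
The removed disk has mass m = M·πr²/(ab) = (2.28)·π(0.0635)²/(0.342·0.442) = 0.19107 kg (same uniform areal density).
Its moment of inertia about the rotation axis (parallel-axis theorem): I_hole = (1/2)mr² + md² = (1/2)(0.19107)(0.0635)² + (0.19107)(0.0258)² = 0.00051239 kg·m².
Treating the hole as negative mass, I = I₀ − I_hole = 0.059342 − 0.00051239 = 0.05883 kg·m².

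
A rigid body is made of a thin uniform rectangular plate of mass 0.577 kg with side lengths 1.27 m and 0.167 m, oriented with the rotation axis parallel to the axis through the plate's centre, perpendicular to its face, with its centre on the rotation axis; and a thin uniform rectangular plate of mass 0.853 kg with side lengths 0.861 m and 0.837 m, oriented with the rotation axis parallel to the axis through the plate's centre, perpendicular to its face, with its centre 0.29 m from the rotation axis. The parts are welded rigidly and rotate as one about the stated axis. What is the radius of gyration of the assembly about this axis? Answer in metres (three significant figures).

0.421

Rectangular plate: I_cm = (1/12)M(a²+b²) = (1/12)(0.577)[(1.27)² + (0.167)²] = 0.078895 kg m²; axis through the centre, so I = 0.078895 kg m².
Rectangular plate: I_cm = (1/12)M(a²+b²) = (1/12)(0.853)[(0.861)² + (0.837)²] = 0.10249 kg m²; centre at d = 0.29 m, so the parallel axis theorem gives I = 0.10249 + (0.853)(0.29)² = 0.17423 kg m².
Total I = 0.25313 kg m²; total mass M = 1.43 kg.
k = √(I/M) = √(0.25313/1.43) = 0.42073 m.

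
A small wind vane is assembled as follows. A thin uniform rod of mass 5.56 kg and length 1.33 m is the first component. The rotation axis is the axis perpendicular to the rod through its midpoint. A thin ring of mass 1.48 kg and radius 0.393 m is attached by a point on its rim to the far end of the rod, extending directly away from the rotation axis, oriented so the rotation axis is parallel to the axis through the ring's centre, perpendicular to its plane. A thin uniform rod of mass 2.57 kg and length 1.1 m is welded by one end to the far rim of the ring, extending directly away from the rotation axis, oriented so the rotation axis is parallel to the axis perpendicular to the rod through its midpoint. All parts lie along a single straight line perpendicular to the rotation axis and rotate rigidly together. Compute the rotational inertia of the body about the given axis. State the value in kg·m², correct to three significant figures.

Thin rod: I_cm = (1/12)ML² = (1/12)(5.56)(1.33)² = 0.81959 kg·m²; axis through the centre, so I = 0.81959 kg·m².
Thin ring: I_cm = MR² = (1.48)(0.393)² = 0.22858 kg·m²; centre at d = 0.665 + 0.393 = 1.058 m, so I = I_cm + Md² gives I = 0.22858 + (1.48)(1.058)² = 1.8852 kg·m².
Thin rod: I_cm = (1/12)ML² = (1/12)(2.57)(1.1)² = 0.25914 kg·m²; centre at d = 0.665 + 0.393 + 0.393 + 0.55 = 2.001 m, so I = I_cm + Md² gives I = 0.25914 + (2.57)(2.001)² = 10.549 kg·m².
Total I = 0.81959 + 1.8852 + 10.549 = 13.254 kg·m².

13.3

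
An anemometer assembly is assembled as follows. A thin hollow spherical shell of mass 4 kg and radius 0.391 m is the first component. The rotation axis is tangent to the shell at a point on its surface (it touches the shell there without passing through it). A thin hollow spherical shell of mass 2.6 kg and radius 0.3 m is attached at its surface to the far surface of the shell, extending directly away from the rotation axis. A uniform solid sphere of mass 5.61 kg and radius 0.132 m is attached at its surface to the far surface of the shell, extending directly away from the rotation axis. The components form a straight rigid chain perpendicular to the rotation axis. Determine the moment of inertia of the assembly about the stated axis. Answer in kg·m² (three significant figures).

17.1

Spherical shell: I_cm = (2/3)MR² = (2/3)(4)(0.391)² = 0.40768 kg·m²; centre at d = 0.391 m, so the parallel axis theorem gives I = 0.40768 + (4)(0.391)² = 1.0192 kg·m².
Spherical shell: I_cm = (2/3)MR² = (2/3)(2.6)(0.3)² = 0.156 kg·m²; centre at d = 0.391 + 0.391 + 0.3 = 1.082 m, so the parallel axis theorem gives I = 0.156 + (2.6)(1.082)² = 3.1999 kg·m².
Solid sphere: I_cm = (2/5)MR² = (2/5)(5.61)(0.132)² = 0.039099 kg·m²; centre at d = 0.391 + 0.391 + 0.3 + 0.3 + 0.132 = 1.514 m, so the parallel axis theorem gives I = 0.039099 + (5.61)(1.514)² = 12.898 kg·m².
Total I = 1.0192 + 3.1999 + 12.898 = 17.117 kg·m².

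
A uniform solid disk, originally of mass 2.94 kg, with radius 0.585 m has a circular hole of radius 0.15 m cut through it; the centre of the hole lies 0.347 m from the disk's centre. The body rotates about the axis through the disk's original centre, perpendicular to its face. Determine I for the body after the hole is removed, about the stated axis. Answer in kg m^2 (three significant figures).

0.478

Unpierced body about its centre: I₀ = (1/2)MR² = (1/2)(2.94)(0.585)² = 0.50307 kg m^2.
The removed disk has mass m = M·(r/R)² = (2.94)(0.15/0.585)² = 0.19329 kg (same uniform areal density).
Its moment of inertia about the rotation axis (parallel-axis theorem): I_hole = (1/2)mr² + md² = (1/2)(0.19329)(0.15)² + (0.19329)(0.347)² = 0.025449 kg m^2.
Treating the hole as negative mass, I = I₀ − I_hole = 0.50307 − 0.025449 = 0.47762 kg m^2.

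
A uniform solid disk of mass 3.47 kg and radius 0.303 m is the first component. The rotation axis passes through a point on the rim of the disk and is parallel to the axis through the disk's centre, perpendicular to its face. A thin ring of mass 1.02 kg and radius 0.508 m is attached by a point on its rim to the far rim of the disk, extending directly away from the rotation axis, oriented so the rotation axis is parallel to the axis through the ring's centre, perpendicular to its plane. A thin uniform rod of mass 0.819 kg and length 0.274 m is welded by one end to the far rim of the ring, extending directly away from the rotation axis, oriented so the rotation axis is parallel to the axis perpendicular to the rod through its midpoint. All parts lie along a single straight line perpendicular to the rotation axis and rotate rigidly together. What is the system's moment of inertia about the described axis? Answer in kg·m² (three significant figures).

Solid disk: I_cm = (1/2)MR² = (1/2)(3.47)(0.303)² = 0.15929 kg·m²; centre at d = 0.303 m, so I = I_cm + Md² gives I = 0.15929 + (3.47)(0.303)² = 0.47787 kg·m².
Thin ring: I_cm = MR² = (1.02)(0.508)² = 0.26323 kg·m²; centre at d = 0.303 + 0.303 + 0.508 = 1.114 m, so I = I_cm + Md² gives I = 0.26323 + (1.02)(1.114)² = 1.529 kg·m².
Thin rod: I_cm = (1/12)ML² = (1/12)(0.819)(0.274)² = 0.0051239 kg·m²; centre at d = 0.303 + 0.303 + 0.508 + 0.508 + 0.137 = 1.759 m, so I = I_cm + Md² gives I = 0.0051239 + (0.819)(1.759)² = 2.5392 kg·m².
Total I = 0.47787 + 1.529 + 2.5392 = 4.5461 kg·m².

4.55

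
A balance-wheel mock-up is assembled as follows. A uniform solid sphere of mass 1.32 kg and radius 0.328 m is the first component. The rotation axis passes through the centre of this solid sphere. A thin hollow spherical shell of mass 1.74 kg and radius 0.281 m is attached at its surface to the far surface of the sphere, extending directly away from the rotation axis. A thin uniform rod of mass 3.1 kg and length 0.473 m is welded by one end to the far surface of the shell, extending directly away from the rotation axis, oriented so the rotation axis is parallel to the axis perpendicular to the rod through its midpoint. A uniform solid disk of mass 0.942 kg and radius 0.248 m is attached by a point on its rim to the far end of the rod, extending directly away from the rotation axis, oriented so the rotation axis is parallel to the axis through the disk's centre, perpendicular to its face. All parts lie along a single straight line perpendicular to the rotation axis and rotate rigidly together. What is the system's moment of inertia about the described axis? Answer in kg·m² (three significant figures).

7.26

Solid sphere: I_cm = (2/5)MR² = (2/5)(1.32)(0.328)² = 0.056804 kg·m²; axis through the centre, so I = 0.056804 kg·m².
Spherical shell: I_cm = (2/3)MR² = (2/3)(1.74)(0.281)² = 0.091595 kg·m²; centre at d = 0.328 + 0.281 = 0.609 m, so I = I_cm + Md² gives I = 0.091595 + (1.74)(0.609)² = 0.73693 kg·m².
Thin rod: I_cm = (1/12)ML² = (1/12)(3.1)(0.473)² = 0.057797 kg·m²; centre at d = 0.328 + 0.281 + 0.281 + 0.2365 = 1.1265 m, so I = I_cm + Md² gives I = 0.057797 + (3.1)(1.1265)² = 3.9917 kg·m².
Solid disk: I_cm = (1/2)MR² = (1/2)(0.942)(0.248)² = 0.028968 kg·m²; centre at d = 0.328 + 0.281 + 0.281 + 0.2365 + 0.2365 + 0.248 = 1.611 m, so I = I_cm + Md² gives I = 0.028968 + (0.942)(1.611)² = 2.4738 kg·m².
Total I = 0.056804 + 0.73693 + 3.9917 + 2.4738 = 7.2592 kg·m².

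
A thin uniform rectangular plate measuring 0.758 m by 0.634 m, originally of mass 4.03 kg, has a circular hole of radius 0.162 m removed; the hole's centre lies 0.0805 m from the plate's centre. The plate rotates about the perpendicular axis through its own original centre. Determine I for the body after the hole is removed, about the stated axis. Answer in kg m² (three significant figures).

Unpierced body about its centre: I₀ = (1/12)M(a²+b²) = (1/12)(4.03)[(0.758)² + (0.634)²] = 0.32795 kg m².
The removed disk has mass m = M·πr²/(ab) = (4.03)·π(0.162)²/(0.758·0.634) = 0.6914 kg (same uniform areal density).
Its moment of inertia about the rotation axis (parallel-axis theorem): I_hole = (1/2)mr² + md² = (1/2)(0.6914)(0.162)² + (0.6914)(0.0805)² = 0.013553 kg m².
Treating the hole as negative mass, I = I₀ − I_hole = 0.32795 − 0.013553 = 0.3144 kg m².

0.314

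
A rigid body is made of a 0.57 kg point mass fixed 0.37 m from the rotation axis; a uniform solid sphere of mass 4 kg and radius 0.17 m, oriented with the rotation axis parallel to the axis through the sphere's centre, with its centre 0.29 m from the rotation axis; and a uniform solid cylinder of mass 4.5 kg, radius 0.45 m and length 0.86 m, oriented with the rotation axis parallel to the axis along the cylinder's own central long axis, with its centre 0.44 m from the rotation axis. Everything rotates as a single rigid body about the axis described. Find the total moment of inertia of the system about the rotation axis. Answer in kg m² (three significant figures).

Point mass: I_cm = 0; centre at d = 0.37 m, so the parallel axis theorem gives I = 0 + (0.57)(0.37)² = 0.078033 kg m².
Solid sphere: I_cm = (2/5)MR² = (2/5)(4)(0.17)² = 0.04624 kg m²; centre at d = 0.29 m, so the parallel axis theorem gives I = 0.04624 + (4)(0.29)² = 0.38264 kg m².
Solid cylinder: I_cm = (1/2)MR² = (1/2)(4.5)(0.45)² = 0.45563 kg m²; centre at d = 0.44 m, so the parallel axis theorem gives I = 0.45563 + (4.5)(0.44)² = 1.3268 kg m².
Total I = 0.078033 + 0.38264 + 1.3268 = 1.7875 kg m².

1.79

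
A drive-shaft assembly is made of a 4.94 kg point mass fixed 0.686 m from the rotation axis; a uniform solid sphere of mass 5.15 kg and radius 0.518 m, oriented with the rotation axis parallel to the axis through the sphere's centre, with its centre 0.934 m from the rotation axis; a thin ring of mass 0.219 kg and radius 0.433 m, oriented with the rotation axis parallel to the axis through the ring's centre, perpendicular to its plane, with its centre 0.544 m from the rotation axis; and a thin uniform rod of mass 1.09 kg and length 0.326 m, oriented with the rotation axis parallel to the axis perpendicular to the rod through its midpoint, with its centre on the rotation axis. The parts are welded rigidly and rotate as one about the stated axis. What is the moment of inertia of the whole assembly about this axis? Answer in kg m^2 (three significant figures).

7.49

Point mass: I_cm = 0; centre at d = 0.686 m, so the parallel axis theorem gives I = 0 + (4.94)(0.686)² = 2.3247 kg m^2.
Solid sphere: I_cm = (2/5)MR² = (2/5)(5.15)(0.518)² = 0.55275 kg m^2; centre at d = 0.934 m, so the parallel axis theorem gives I = 0.55275 + (5.15)(0.934)² = 5.0454 kg m^2.
Thin ring: I_cm = MR² = (0.219)(0.433)² = 0.04106 kg m^2; centre at d = 0.544 m, so the parallel axis theorem gives I = 0.04106 + (0.219)(0.544)² = 0.10587 kg m^2.
Thin rod: I_cm = (1/12)ML² = (1/12)(1.09)(0.326)² = 0.0096534 kg m^2; axis through the centre, so I = 0.0096534 kg m^2.
Total I = 2.3247 + 5.0454 + 0.10587 + 0.0096534 = 7.4856 kg m^2.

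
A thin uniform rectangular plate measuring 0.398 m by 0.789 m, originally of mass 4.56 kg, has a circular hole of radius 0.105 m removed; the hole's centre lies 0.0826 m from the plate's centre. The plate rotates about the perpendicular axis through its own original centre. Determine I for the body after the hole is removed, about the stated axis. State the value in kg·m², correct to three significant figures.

Unpierced body about its centre: I₀ = (1/12)M(a²+b²) = (1/12)(4.56)[(0.398)² + (0.789)²] = 0.29675 kg·m².
The removed disk has mass m = M·πr²/(ab) = (4.56)·π(0.105)²/(0.398·0.789) = 0.50296 kg (same uniform areal density).
Its moment of inertia about the rotation axis (parallel-axis theorem): I_hole = (1/2)mr² + md² = (1/2)(0.50296)(0.105)² + (0.50296)(0.0826)² = 0.0062041 kg·m².
Treating the hole as negative mass, I = I₀ − I_hole = 0.29675 − 0.0062041 = 0.29055 kg·m².

0.291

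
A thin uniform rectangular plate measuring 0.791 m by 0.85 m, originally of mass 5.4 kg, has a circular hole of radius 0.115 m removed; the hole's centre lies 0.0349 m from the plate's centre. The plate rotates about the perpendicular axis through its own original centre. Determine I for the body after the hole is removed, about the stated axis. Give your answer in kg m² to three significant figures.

Unpierced body about its centre: I₀ = (1/12)M(a²+b²) = (1/12)(5.4)[(0.791)² + (0.85)²] = 0.60668 kg m².
The removed disk has mass m = M·πr²/(ab) = (5.4)·π(0.115)²/(0.791·0.85) = 0.33369 kg (same uniform areal density).
Its moment of inertia about the rotation axis (parallel-axis theorem): I_hole = (1/2)mr² + md² = (1/2)(0.33369)(0.115)² + (0.33369)(0.0349)² = 0.002613 kg m².
Treating the hole as negative mass, I = I₀ − I_hole = 0.60668 − 0.002613 = 0.60407 kg m².

0.604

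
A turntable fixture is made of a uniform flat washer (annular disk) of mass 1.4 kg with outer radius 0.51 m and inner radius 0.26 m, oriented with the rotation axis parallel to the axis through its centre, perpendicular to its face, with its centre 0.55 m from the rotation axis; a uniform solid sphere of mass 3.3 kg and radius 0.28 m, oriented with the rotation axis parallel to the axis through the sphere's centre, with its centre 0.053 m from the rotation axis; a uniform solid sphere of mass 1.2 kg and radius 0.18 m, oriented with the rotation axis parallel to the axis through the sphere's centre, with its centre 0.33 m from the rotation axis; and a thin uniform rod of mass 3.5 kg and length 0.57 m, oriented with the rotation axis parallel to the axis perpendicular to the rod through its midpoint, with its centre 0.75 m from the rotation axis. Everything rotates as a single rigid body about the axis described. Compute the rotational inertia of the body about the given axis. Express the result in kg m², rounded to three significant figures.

2.98

Annular disk: I_cm = (1/2)M(R²+r²) = (1/2)(1.4)[(0.51)² + (0.26)²] = 0.22939 kg m²; centre at d = 0.55 m, so the parallel axis theorem gives I = 0.22939 + (1.4)(0.55)² = 0.65289 kg m².
Solid sphere: I_cm = (2/5)MR² = (2/5)(3.3)(0.28)² = 0.10349 kg m²; centre at d = 0.053 m, so the parallel axis theorem gives I = 0.10349 + (3.3)(0.053)² = 0.11276 kg m².
Solid sphere: I_cm = (2/5)MR² = (2/5)(1.2)(0.18)² = 0.015552 kg m²; centre at d = 0.33 m, so the parallel axis theorem gives I = 0.015552 + (1.2)(0.33)² = 0.14623 kg m².
Thin rod: I_cm = (1/12)ML² = (1/12)(3.5)(0.57)² = 0.094762 kg m²; centre at d = 0.75 m, so the parallel axis theorem gives I = 0.094762 + (3.5)(0.75)² = 2.0635 kg m².
Total I = 0.65289 + 0.11276 + 0.14623 + 2.0635 = 2.9754 kg m².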